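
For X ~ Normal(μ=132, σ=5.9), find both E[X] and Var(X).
E[X] = 132.0000, Var(X) = 34.8100

We have X ~ Normal(μ=132, σ=5.9).

For a Normal distribution with μ=132, σ=5.9:

Expected value:
E[X] = 132.0000

Variance:
Var(X) = 34.8100

Standard deviation:
σ = √Var(X) = 5.9000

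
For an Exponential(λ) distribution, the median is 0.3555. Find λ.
λ = 1.9498

For X ~ Exponential(λ), the CDF is F(x) = 1 - e^(-λx).
The median m satisfies F(m) = 0.5:
1 - e^(-λm) = 0.5
e^(-λm) = 0.5
λm = ln(2)
m = ln(2) / λ

Given m = 0.3555:
λ = ln(2) / 0.3555 = 0.693147 / 0.3555 = 1.9498

Verification: ln(2) / 1.9498 = 0.3555 ✓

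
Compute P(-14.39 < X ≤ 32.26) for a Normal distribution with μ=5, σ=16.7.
0.825890

We have X ~ Normal(μ=5, σ=16.7).

To find P(-14.39 < X ≤ 32.26), we use:
P(-14.39 < X ≤ 32.26) = P(X ≤ 32.26) - P(X ≤ -14.39)
                 = F(32.26) - F(-14.39)
                 = 0.948696 - 0.122805
                 = 0.825890

So there's approximately a 82.6% chance that X falls in this range.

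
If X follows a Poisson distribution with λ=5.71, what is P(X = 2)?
0.054003

We have X ~ Poisson(λ=5.71).

For a Poisson distribution, the PMF gives us the probability of each outcome.

Using the PMF formula:
P(X = 2) = 0.054003

Rounded to 4 decimal places: 0.0540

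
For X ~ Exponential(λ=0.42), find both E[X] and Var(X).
E[X] = 2.3810, Var(X) = 5.6689

We have X ~ Exponential(λ=0.42).

For an Exponential distribution with λ=0.42:

Expected value:
E[X] = 2.3810

Variance:
Var(X) = 5.6689

Standard deviation:
σ = √Var(X) = 2.3810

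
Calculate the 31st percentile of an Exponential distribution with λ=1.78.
0.2085

We have X ~ Exponential(λ=1.78).

We want to find x such that P(X ≤ x) = 0.31.

This is the 31st percentile, which means 31% of values fall below this point.

Using the inverse CDF (quantile function):
x = F⁻¹(0.31) = 0.2085

Verification: P(X ≤ 0.2085) = 0.31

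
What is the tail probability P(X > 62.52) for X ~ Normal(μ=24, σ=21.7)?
0.037939

We have X ~ Normal(μ=24, σ=21.7).

P(X > 62.52) = 1 - P(X ≤ 62.52)
                = 1 - F(62.52)
                = 1 - 0.962061
                = 0.037939

So there's approximately a 3.8% chance that X exceeds 62.52.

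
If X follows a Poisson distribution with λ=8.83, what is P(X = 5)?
0.065434

We have X ~ Poisson(λ=8.83).

For a Poisson distribution, the PMF gives us the probability of each outcome.

Using the PMF formula:
P(X = 5) = 0.065434

Rounded to 4 decimal places: 0.0654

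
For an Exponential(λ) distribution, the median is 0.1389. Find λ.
λ = 4.9903

For X ~ Exponential(λ), the CDF is F(x) = 1 - e^(-λx).
The median m satisfies F(m) = 0.5:
1 - e^(-λm) = 0.5
e^(-λm) = 0.5
λm = ln(2)
m = ln(2) / λ

Given m = 0.1389:
λ = ln(2) / 0.1389 = 0.693147 / 0.1389 = 4.9903

Verification: ln(2) / 4.9903 = 0.1389 ✓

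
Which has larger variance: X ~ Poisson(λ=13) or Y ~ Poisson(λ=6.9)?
X has larger variance (13.0000 > 6.9000)

Compute the variance for each distribution:

X ~ Poisson(λ=13):
Var(X) = 13.0000

Y ~ Poisson(λ=6.9):
Var(Y) = 6.9000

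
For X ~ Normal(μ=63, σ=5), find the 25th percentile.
59.6276

We have X ~ Normal(μ=63, σ=5).

We want to find x such that P(X ≤ x) = 0.25.

This is the 25th percentile, which means 25% of values fall below this point.

Using the inverse CDF (quantile function):
x = F⁻¹(0.25) = 59.6276

Verification: P(X ≤ 59.6276) = 0.25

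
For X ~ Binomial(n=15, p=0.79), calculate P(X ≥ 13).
0.361466

We have X ~ Binomial(n=15, p=0.79).

For discrete distributions, P(X ≥ 13) = 1 - P(X ≤ 12).

P(X ≤ 12) = 0.638534
P(X ≥ 13) = 1 - 0.638534 = 0.361466

So there's approximately a 36.1% chance that X is at least 13.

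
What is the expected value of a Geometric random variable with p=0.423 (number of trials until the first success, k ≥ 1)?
2.3641

We have X ~ Geometric(p=0.423) (number of trials until the first success, k ≥ 1).

For a Geometric distribution with p=0.423 (number of trials until the first success, k ≥ 1):
E[X] = 2.3641

This is the expected (average) value of X.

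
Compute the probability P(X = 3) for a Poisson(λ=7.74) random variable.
0.033623

We have X ~ Poisson(λ=7.74).

For a Poisson distribution, the PMF gives us the probability of each outcome.

Using the PMF formula:
P(X = 3) = 0.033623

Rounded to 4 decimal places: 0.0336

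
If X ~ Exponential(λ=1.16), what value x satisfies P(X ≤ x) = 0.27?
0.2713

We have X ~ Exponential(λ=1.16).

We want to find x such that P(X ≤ x) = 0.27.

This is the 27th percentile, which means 27% of values fall below this point.

Using the inverse CDF (quantile function):
x = F⁻¹(0.27) = 0.2713

Verification: P(X ≤ 0.2713) = 0.27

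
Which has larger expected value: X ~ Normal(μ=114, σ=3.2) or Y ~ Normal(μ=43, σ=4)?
X has larger mean (114.0000 > 43.0000)

Compute the expected value for each distribution:

X ~ Normal(μ=114, σ=3.2):
E[X] = 114.0000

Y ~ Normal(μ=43, σ=4):
E[Y] = 43.0000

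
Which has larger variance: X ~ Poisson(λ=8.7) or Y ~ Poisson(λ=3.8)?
X has larger variance (8.7000 > 3.8000)

Compute the variance for each distribution:

X ~ Poisson(λ=8.7):
Var(X) = 8.7000

Y ~ Poisson(λ=3.8):
Var(Y) = 3.8000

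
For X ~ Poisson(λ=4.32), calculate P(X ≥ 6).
0.266667

We have X ~ Poisson(λ=4.32).

For discrete distributions, P(X ≥ 6) = 1 - P(X ≤ 5).

P(X ≤ 5) = 0.733333
P(X ≥ 6) = 1 - 0.733333 = 0.266667

So there's approximately a 26.7% chance that X is at least 6.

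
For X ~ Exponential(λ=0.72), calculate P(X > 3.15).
0.103519

We have X ~ Exponential(λ=0.72).

P(X > 3.15) = 1 - P(X ≤ 3.15)
                = 1 - F(3.15)
                = 1 - 0.896481
                = 0.103519

So there's approximately a 10.4% chance that X exceeds 3.15.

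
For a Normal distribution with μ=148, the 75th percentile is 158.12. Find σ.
σ = 15.0039

For X ~ Normal(μ, σ), the p-th percentile satisfies x = μ + z_p × σ,
where z_p = Φ⁻¹(p) is the standard normal quantile.

Step 1: z_{0.75} = Φ⁻¹(0.75) = 0.6745

Step 2: Solve for σ:
158.12 = 148 + 0.6745 × σ
σ = (158.12 - 148) / 0.6745
σ = 10.12 / 0.6745
σ = 15.0039

Verification: μ + z × σ = 148 + 0.6745 × 15.0039 = 158.12 ✓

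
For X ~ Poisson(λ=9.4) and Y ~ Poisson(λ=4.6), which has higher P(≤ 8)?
Y has higher probability (P(Y ≤ 8) = 0.9549 > P(X ≤ 8) = 0.4042)

Compute P(≤ 8) for each distribution:

X ~ Poisson(λ=9.4):
P(X ≤ 8) = 0.4042

Y ~ Poisson(λ=4.6):
P(Y ≤ 8) = 0.9549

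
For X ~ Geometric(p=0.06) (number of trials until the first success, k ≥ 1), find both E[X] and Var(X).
E[X] = 16.6667, Var(X) = 261.1111

We have X ~ Geometric(p=0.06) (number of trials until the first success, k ≥ 1).

For a Geometric distribution with p=0.06 (number of trials until the first success, k ≥ 1):

Expected value:
E[X] = 16.6667

Variance:
Var(X) = 261.1111

Standard deviation:
σ = √Var(X) = 16.1589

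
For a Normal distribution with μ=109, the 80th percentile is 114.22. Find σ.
σ = 6.2023

For X ~ Normal(μ, σ), the p-th percentile satisfies x = μ + z_p × σ,
where z_p = Φ⁻¹(p) is the standard normal quantile.

Step 1: z_{0.8} = Φ⁻¹(0.8) = 0.8416

Step 2: Solve for σ:
114.22 = 109 + 0.8416 × σ
σ = (114.22 - 109) / 0.8416
σ = 5.22 / 0.8416
σ = 6.2023

Verification: μ + z × σ = 109 + 0.8416 × 6.2023 = 114.22 ✓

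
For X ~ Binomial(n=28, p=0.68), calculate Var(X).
6.0928

We have X ~ Binomial(n=28, p=0.68).

For a Binomial distribution with n=28, p=0.68:
Var(X) = 6.0928

The variance measures the spread of the distribution around the mean.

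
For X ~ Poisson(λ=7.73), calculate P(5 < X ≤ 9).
0.532271

We have X ~ Poisson(λ=7.73).

To find P(5 < X ≤ 9), we use:
P(5 < X ≤ 9) = P(X ≤ 9) - P(X ≤ 5)
                 = F(9) - F(5)
                 = 0.749509 - 0.217239
                 = 0.532271

So there's approximately a 53.2% chance that X falls in this range.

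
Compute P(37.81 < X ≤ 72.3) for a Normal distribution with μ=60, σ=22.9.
0.538133

We have X ~ Normal(μ=60, σ=22.9).

To find P(37.81 < X ≤ 72.3), we use:
P(37.81 < X ≤ 72.3) = P(X ≤ 72.3) - P(X ≤ 37.81)
                 = F(72.3) - F(37.81)
                 = 0.704407 - 0.166274
                 = 0.538133

So there's approximately a 53.8% chance that X falls in this range.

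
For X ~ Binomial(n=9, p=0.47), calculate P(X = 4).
0.257123

We have X ~ Binomial(n=9, p=0.47).

For a Binomial distribution, the PMF gives us the probability of each outcome.

Using the PMF formula:
P(X = 4) = 0.257123

Rounded to 4 decimal places: 0.2571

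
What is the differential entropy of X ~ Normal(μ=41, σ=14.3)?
4.0792 nats

We have X ~ Normal(μ=41, σ=14.3).

The differential entropy measures the uncertainty or information content of the distribution.

For a Normal distribution with μ=41, σ=14.3:
h(X) = 4.0792 nats

(In bits, this would be 5.8850 bits.)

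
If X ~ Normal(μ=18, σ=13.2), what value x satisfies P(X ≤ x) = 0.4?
14.6558

We have X ~ Normal(μ=18, σ=13.2).

We want to find x such that P(X ≤ x) = 0.4.

This is the 40th percentile, which means 40% of values fall below this point.

Using the inverse CDF (quantile function):
x = F⁻¹(0.4) = 14.6558

Verification: P(X ≤ 14.6558) = 0.4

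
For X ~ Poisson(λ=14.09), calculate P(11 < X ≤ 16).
0.495557

We have X ~ Poisson(λ=14.09).

To find P(11 < X ≤ 16), we use:
P(11 < X ≤ 16) = P(X ≤ 16) - P(X ≤ 11)
                 = F(16) - F(11)
                 = 0.748078 - 0.252521
                 = 0.495557

So there's approximately a 49.6% chance that X falls in this range.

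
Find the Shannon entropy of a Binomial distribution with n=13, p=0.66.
1.9498 nats

We have X ~ Binomial(n=13, p=0.66).

The Shannon entropy measures the uncertainty or information content of the distribution.

For a Binomial distribution with n=13, p=0.66:
H(X) = 1.9498 nats

(In bits, this would be 2.8130 bits.)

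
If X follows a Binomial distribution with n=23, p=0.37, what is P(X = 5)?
0.057031

We have X ~ Binomial(n=23, p=0.37).

For a Binomial distribution, the PMF gives us the probability of each outcome.

Using the PMF formula:
P(X = 5) = 0.057031

Rounded to 4 decimal places: 0.0570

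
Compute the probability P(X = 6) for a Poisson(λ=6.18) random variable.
0.160199

We have X ~ Poisson(λ=6.18).

For a Poisson distribution, the PMF gives us the probability of each outcome.

Using the PMF formula:
P(X = 6) = 0.160199

Rounded to 4 decimal places: 0.1602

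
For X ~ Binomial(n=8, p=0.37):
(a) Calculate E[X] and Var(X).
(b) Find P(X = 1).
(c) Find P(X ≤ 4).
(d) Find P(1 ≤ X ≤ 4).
(a) E[X] = 2.9600, Var(X) = 1.8648
(b) P(X = 1) = 0.116594
(c) P(X ≤ 4) = 0.869251
(d) P(1 ≤ X ≤ 4) = 0.844435

We have X ~ Binomial(n=8, p=0.37).

(a) Moments:
E[X] = 2.9600
Var(X) = 1.8648
σ = √Var(X) = 1.3656

(b) Point probability using PMF:
P(X = 1) = 0.116594

(c) Cumulative probability using CDF:
P(X ≤ 4) = F(4) = 0.869251

(d) Range probability:
P(1 ≤ X ≤ 4) = P(X ≤ 4) - P(X ≤ 0)
                   = F(4) - F(0)
                   = 0.869251 - 0.024816
                   = 0.844435

This means approximately 84.4% of outcomes fall in the interval [1, 4].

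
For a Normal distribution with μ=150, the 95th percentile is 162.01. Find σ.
σ = 7.3016

For X ~ Normal(μ, σ), the p-th percentile satisfies x = μ + z_p × σ,
where z_p = Φ⁻¹(p) is the standard normal quantile.

Step 1: z_{0.95} = Φ⁻¹(0.95) = 1.6449

Step 2: Solve for σ:
162.01 = 150 + 1.6449 × σ
σ = (162.01 - 150) / 1.6449
σ = 12.01 / 1.6449
σ = 7.3016

Verification: μ + z × σ = 150 + 1.6449 × 7.3016 = 162.01 ✓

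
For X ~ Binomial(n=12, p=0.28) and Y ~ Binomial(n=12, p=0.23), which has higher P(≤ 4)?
Y has higher probability (P(Y ≤ 4) = 0.8808 > P(X ≤ 4) = 0.7746)

Compute P(≤ 4) for each distribution:

X ~ Binomial(n=12, p=0.28):
P(X ≤ 4) = 0.7746

Y ~ Binomial(n=12, p=0.23):
P(Y ≤ 4) = 0.8808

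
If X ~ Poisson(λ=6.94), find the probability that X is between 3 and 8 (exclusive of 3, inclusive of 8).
0.651932

We have X ~ Poisson(λ=6.94).

To find P(3 < X ≤ 8), we use:
P(3 < X ≤ 8) = P(X ≤ 8) - P(X ≤ 3)
                 = F(8) - F(3)
                 = 0.736880 - 0.084947
                 = 0.651932

So there's approximately a 65.2% chance that X falls in this range.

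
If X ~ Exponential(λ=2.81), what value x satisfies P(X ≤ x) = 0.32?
0.1372

We have X ~ Exponential(λ=2.81).

We want to find x such that P(X ≤ x) = 0.32.

This is the 32nd percentile, which means 32% of values fall below this point.

Using the inverse CDF (quantile function):
x = F⁻¹(0.32) = 0.1372

Verification: P(X ≤ 0.1372) = 0.32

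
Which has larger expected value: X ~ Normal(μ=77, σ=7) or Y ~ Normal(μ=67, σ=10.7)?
X has larger mean (77.0000 > 67.0000)

Compute the expected value for each distribution:

X ~ Normal(μ=77, σ=7):
E[X] = 77.0000

Y ~ Normal(μ=67, σ=10.7):
E[Y] = 67.0000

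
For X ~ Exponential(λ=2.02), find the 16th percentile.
0.0863

We have X ~ Exponential(λ=2.02).

We want to find x such that P(X ≤ x) = 0.16.

This is the 16th percentile, which means 16% of values fall below this point.

Using the inverse CDF (quantile function):
x = F⁻¹(0.16) = 0.0863

Verification: P(X ≤ 0.0863) = 0.16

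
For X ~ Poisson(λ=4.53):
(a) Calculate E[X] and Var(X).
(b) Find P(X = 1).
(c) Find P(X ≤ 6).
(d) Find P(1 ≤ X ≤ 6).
(a) E[X] = 4.5300, Var(X) = 4.5300
(b) P(X = 1) = 0.048836
(c) P(X ≤ 6) = 0.827188
(d) P(1 ≤ X ≤ 6) = 0.816407

We have X ~ Poisson(λ=4.53).

(a) Moments:
E[X] = 4.5300
Var(X) = 4.5300
σ = √Var(X) = 2.1284

(b) Point probability using PMF:
P(X = 1) = 0.048836

(c) Cumulative probability using CDF:
P(X ≤ 6) = F(6) = 0.827188

(d) Range probability:
P(1 ≤ X ≤ 6) = P(X ≤ 6) - P(X ≤ 0)
                   = F(6) - F(0)
                   = 0.827188 - 0.010781
                   = 0.816407

This means approximately 81.6% of outcomes fall in the interval [1, 6].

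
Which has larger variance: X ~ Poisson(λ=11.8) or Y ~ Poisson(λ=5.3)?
X has larger variance (11.8000 > 5.3000)

Compute the variance for each distribution:

X ~ Poisson(λ=11.8):
Var(X) = 11.8000

Y ~ Poisson(λ=5.3):
Var(Y) = 5.3000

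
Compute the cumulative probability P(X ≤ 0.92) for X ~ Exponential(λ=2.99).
0.936123

We have X ~ Exponential(λ=2.99).

The CDF gives us P(X ≤ k).

Using the CDF:
P(X ≤ 0.92) = 0.936123

This means there's approximately a 93.6% chance that X is at most 0.92.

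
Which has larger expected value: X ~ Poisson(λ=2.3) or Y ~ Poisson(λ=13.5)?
Y has larger mean (13.5000 > 2.3000)

Compute the expected value for each distribution:

X ~ Poisson(λ=2.3):
E[X] = 2.3000

Y ~ Poisson(λ=13.5):
E[Y] = 13.5000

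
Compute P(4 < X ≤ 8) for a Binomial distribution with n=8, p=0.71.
0.823651

We have X ~ Binomial(n=8, p=0.71).

To find P(4 < X ≤ 8), we use:
P(4 < X ≤ 8) = P(X ≤ 8) - P(X ≤ 4)
                 = F(8) - F(4)
                 = 1.000000 - 0.176349
                 = 0.823651

So there's approximately a 82.4% chance that X falls in this range.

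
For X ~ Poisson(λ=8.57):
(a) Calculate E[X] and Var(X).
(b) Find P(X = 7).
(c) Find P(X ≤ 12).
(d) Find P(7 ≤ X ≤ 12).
(a) E[X] = 8.5700, Var(X) = 8.5700
(b) P(X = 7) = 0.127800
(c) P(X ≤ 12) = 0.904793
(d) P(7 ≤ X ≤ 12) = 0.655999

We have X ~ Poisson(λ=8.57).

(a) Moments:
E[X] = 8.5700
Var(X) = 8.5700
σ = √Var(X) = 2.9275

(b) Point probability using PMF:
P(X = 7) = 0.127800

(c) Cumulative probability using CDF:
P(X ≤ 12) = F(12) = 0.904793

(d) Range probability:
P(7 ≤ X ≤ 12) = P(X ≤ 12) - P(X ≤ 6)
                   = F(12) - F(6)
                   = 0.904793 - 0.248794
                   = 0.655999

This means approximately 65.6% of outcomes fall in the interval [7, 12].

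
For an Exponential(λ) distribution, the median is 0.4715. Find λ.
λ = 1.4701

For X ~ Exponential(λ), the CDF is F(x) = 1 - e^(-λx).
The median m satisfies F(m) = 0.5:
1 - e^(-λm) = 0.5
e^(-λm) = 0.5
λm = ln(2)
m = ln(2) / λ

Given m = 0.4715:
λ = ln(2) / 0.4715 = 0.693147 / 0.4715 = 1.4701

Verification: ln(2) / 1.4701 = 0.4715 ✓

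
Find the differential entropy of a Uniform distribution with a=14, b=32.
2.8904 nats

We have X ~ Uniform(a=14, b=32).

The differential entropy measures the uncertainty or information content of the distribution.

For a Uniform distribution with a=14, b=32:
h(X) = 2.8904 nats

(In bits, this would be 4.1699 bits.)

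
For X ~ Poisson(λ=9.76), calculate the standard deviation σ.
3.1241

We have X ~ Poisson(λ=9.76).

For a Poisson distribution with λ=9.76:
σ = √Var(X) = 3.1241

The standard deviation is the square root of the variance.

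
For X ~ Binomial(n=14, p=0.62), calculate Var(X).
3.2984

We have X ~ Binomial(n=14, p=0.62).

For a Binomial distribution with n=14, p=0.62:
Var(X) = 3.2984

The variance measures the spread of the distribution around the mean.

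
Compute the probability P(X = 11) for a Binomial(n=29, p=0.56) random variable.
0.022452

We have X ~ Binomial(n=29, p=0.56).

For a Binomial distribution, the PMF gives us the probability of each outcome.

Using the PMF formula:
P(X = 11) = 0.022452

Rounded to 4 decimal places: 0.0225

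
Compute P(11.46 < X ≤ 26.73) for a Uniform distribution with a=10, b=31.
0.727143

We have X ~ Uniform(a=10, b=31).

To find P(11.46 < X ≤ 26.73), we use:
P(11.46 < X ≤ 26.73) = P(X ≤ 26.73) - P(X ≤ 11.46)
                 = F(26.73) - F(11.46)
                 = 0.796667 - 0.069524
                 = 0.727143

So there's approximately a 72.7% chance that X falls in this range.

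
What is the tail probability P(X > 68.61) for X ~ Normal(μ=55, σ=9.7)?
0.080295

We have X ~ Normal(μ=55, σ=9.7).

P(X > 68.61) = 1 - P(X ≤ 68.61)
                = 1 - F(68.61)
                = 1 - 0.919705
                = 0.080295

So there's approximately a 8.0% chance that X exceeds 68.61.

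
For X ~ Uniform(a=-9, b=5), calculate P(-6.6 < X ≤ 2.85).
0.675000

We have X ~ Uniform(a=-9, b=5).

To find P(-6.6 < X ≤ 2.85), we use:
P(-6.6 < X ≤ 2.85) = P(X ≤ 2.85) - P(X ≤ -6.6)
                 = F(2.85) - F(-6.6)
                 = 0.846429 - 0.171429
                 = 0.675000

So there's approximately a 67.5% chance that X falls in this range.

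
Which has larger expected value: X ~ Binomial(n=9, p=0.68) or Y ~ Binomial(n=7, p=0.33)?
X has larger mean (6.1200 > 2.3100)

Compute the expected value for each distribution:

X ~ Binomial(n=9, p=0.68):
E[X] = 6.1200

Y ~ Binomial(n=7, p=0.33):
E[Y] = 2.3100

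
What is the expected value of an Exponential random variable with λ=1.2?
0.8333

We have X ~ Exponential(λ=1.2).

For an Exponential distribution with λ=1.2:
E[X] = 0.8333

This is the expected (average) value of X.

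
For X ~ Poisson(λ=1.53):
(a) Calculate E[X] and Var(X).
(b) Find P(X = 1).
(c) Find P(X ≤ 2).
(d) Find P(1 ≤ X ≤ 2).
(a) E[X] = 1.5300, Var(X) = 1.5300
(b) P(X = 1) = 0.331300
(c) P(X ≤ 2) = 0.801279
(d) P(1 ≤ X ≤ 2) = 0.584744

We have X ~ Poisson(λ=1.53).

(a) Moments:
E[X] = 1.5300
Var(X) = 1.5300
σ = √Var(X) = 1.2369

(b) Point probability using PMF:
P(X = 1) = 0.331300

(c) Cumulative probability using CDF:
P(X ≤ 2) = F(2) = 0.801279

(d) Range probability:
P(1 ≤ X ≤ 2) = P(X ≤ 2) - P(X ≤ 0)
                   = F(2) - F(0)
                   = 0.801279 - 0.216536
                   = 0.584744

This means approximately 58.5% of outcomes fall in the interval [1, 2].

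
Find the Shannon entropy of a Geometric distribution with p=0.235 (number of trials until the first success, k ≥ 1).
2.3202 nats

We have X ~ Geometric(p=0.235) (number of trials until the first success, k ≥ 1).

The Shannon entropy measures the uncertainty or information content of the distribution.

For a Geometric distribution with p=0.235 (number of trials until the first success, k ≥ 1):
H(X) = 2.3202 nats

(In bits, this would be 3.3473 bits.)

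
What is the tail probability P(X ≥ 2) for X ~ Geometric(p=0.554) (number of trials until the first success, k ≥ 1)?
0.446000

We have X ~ Geometric(p=0.554) (number of trials until the first success, k ≥ 1).

For discrete distributions, P(X ≥ 2) = 1 - P(X ≤ 1).

P(X ≤ 1) = 0.554000
P(X ≥ 2) = 1 - 0.554000 = 0.446000

So there's approximately a 44.6% chance that X is at least 2.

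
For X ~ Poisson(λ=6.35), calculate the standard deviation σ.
2.5199

We have X ~ Poisson(λ=6.35).

For a Poisson distribution with λ=6.35:
σ = √Var(X) = 2.5199

The standard deviation is the square root of the variance.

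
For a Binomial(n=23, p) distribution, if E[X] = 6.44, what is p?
p = 0.28

For a Binomial(n, p) distribution:
E[X] = n × p

Given n = 23 and E[X] = 6.44:
6.44 = 23 × p
p = 6.44 / 23 = 0.28

Verification: Binomial(23, 0.28) has E[X] = 6.44 ✓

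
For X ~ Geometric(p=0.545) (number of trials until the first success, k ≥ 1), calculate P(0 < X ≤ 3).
0.905804

We have X ~ Geometric(p=0.545) (number of trials until the first success, k ≥ 1).

To find P(0 < X ≤ 3), we use:
P(0 < X ≤ 3) = P(X ≤ 3) - P(X ≤ 0)
                 = F(3) - F(0)
                 = 0.905804 - 0.000000
                 = 0.905804

So there's approximately a 90.6% chance that X falls in this range.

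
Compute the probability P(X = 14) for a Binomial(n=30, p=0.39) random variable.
0.100650

We have X ~ Binomial(n=30, p=0.39).

For a Binomial distribution, the PMF gives us the probability of each outcome.

Using the PMF formula:
P(X = 14) = 0.100650

Rounded to 4 decimal places: 0.1007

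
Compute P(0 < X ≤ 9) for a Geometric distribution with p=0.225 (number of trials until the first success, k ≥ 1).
0.899141

We have X ~ Geometric(p=0.225) (number of trials until the first success, k ≥ 1).

To find P(0 < X ≤ 9), we use:
P(0 < X ≤ 9) = P(X ≤ 9) - P(X ≤ 0)
                 = F(9) - F(0)
                 = 0.899141 - 0.000000
                 = 0.899141

So there's approximately a 89.9% chance that X falls in this range.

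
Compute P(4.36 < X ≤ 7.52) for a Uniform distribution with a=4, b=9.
0.632000

We have X ~ Uniform(a=4, b=9).

To find P(4.36 < X ≤ 7.52), we use:
P(4.36 < X ≤ 7.52) = P(X ≤ 7.52) - P(X ≤ 4.36)
                 = F(7.52) - F(4.36)
                 = 0.704000 - 0.072000
                 = 0.632000

So there's approximately a 63.2% chance that X falls in this range.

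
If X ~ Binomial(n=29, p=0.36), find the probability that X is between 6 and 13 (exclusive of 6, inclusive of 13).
0.821080

We have X ~ Binomial(n=29, p=0.36).

To find P(6 < X ≤ 13), we use:
P(6 < X ≤ 13) = P(X ≤ 13) - P(X ≤ 6)
                 = F(13) - F(6)
                 = 0.880724 - 0.059644
                 = 0.821080

So there's approximately a 82.1% chance that X falls in this range.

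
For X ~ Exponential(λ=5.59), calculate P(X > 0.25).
0.247214

We have X ~ Exponential(λ=5.59).

P(X > 0.25) = 1 - P(X ≤ 0.25)
                = 1 - F(0.25)
                = 1 - 0.752786
                = 0.247214

So there's approximately a 24.7% chance that X exceeds 0.25.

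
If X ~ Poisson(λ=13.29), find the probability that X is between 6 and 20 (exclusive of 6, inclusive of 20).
0.947635

We have X ~ Poisson(λ=13.29).

To find P(6 < X ≤ 20), we use:
P(6 < X ≤ 20) = P(X ≤ 20) - P(X ≤ 6)
                 = F(20) - F(6)
                 = 0.969456 - 0.021820
                 = 0.947635

So there's approximately a 94.8% chance that X falls in this range.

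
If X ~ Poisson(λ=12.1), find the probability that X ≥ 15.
0.237099

We have X ~ Poisson(λ=12.1).

For discrete distributions, P(X ≥ 15) = 1 - P(X ≤ 14).

P(X ≤ 14) = 0.762901
P(X ≥ 15) = 1 - 0.762901 = 0.237099

So there's approximately a 23.7% chance that X is at least 15.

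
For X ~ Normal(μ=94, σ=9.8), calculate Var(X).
96.0400

We have X ~ Normal(μ=94, σ=9.8).

For a Normal distribution with μ=94, σ=9.8:
Var(X) = 96.0400

The variance measures the spread of the distribution around the mean.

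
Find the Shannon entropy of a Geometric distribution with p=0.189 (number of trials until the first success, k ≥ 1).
2.5649 nats

We have X ~ Geometric(p=0.189) (number of trials until the first success, k ≥ 1).

The Shannon entropy measures the uncertainty or information content of the distribution.

For a Geometric distribution with p=0.189 (number of trials until the first success, k ≥ 1):
H(X) = 2.5649 nats

(In bits, this would be 3.7004 bits.)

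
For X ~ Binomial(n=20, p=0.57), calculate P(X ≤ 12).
0.686830

We have X ~ Binomial(n=20, p=0.57).

The CDF gives us P(X ≤ k).

Using the CDF:
P(X ≤ 12) = 0.686830

This means there's approximately a 68.7% chance that X is at most 12.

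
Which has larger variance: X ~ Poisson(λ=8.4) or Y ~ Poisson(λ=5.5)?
X has larger variance (8.4000 > 5.5000)

Compute the variance for each distribution:

X ~ Poisson(λ=8.4):
Var(X) = 8.4000

Y ~ Poisson(λ=5.5):
Var(Y) = 5.5000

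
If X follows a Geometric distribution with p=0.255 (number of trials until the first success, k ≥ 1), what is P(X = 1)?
0.255000

We have X ~ Geometric(p=0.255) (number of trials until the first success, k ≥ 1).

For a Geometric distribution, the PMF gives us the probability of each outcome.

Using the PMF formula:
P(X = 1) = 0.255000

Rounded to 4 decimal places: 0.2550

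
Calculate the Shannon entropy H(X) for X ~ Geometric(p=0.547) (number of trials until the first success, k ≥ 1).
1.2591 nats

We have X ~ Geometric(p=0.547) (number of trials until the first success, k ≥ 1).

The Shannon entropy measures the uncertainty or information content of the distribution.

For a Geometric distribution with p=0.547 (number of trials until the first success, k ≥ 1):
H(X) = 1.2591 nats

(In bits, this would be 1.8165 bits.)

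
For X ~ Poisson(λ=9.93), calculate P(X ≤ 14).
0.920136

We have X ~ Poisson(λ=9.93).

The CDF gives us P(X ≤ k).

Using the CDF:
P(X ≤ 14) = 0.920136

This means there's approximately a 92.0% chance that X is at most 14.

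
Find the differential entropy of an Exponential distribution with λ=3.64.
-0.2920 nats

We have X ~ Exponential(λ=3.64).

The differential entropy measures the uncertainty or information content of the distribution.

For an Exponential distribution with λ=3.64:
h(X) = -0.2920 nats

(In bits, this would be -0.4212 bits.)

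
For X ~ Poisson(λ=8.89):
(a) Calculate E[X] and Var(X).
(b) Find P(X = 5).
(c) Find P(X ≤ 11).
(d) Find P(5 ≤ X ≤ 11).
(a) E[X] = 8.8900, Var(X) = 8.8900
(b) P(X = 5) = 0.063746
(c) P(X ≤ 11) = 0.813548
(d) P(5 ≤ X ≤ 11) = 0.754758

We have X ~ Poisson(λ=8.89).

(a) Moments:
E[X] = 8.8900
Var(X) = 8.8900
σ = √Var(X) = 2.9816

(b) Point probability using PMF:
P(X = 5) = 0.063746

(c) Cumulative probability using CDF:
P(X ≤ 11) = F(11) = 0.813548

(d) Range probability:
P(5 ≤ X ≤ 11) = P(X ≤ 11) - P(X ≤ 4)
                   = F(11) - F(4)
                   = 0.813548 - 0.058790
                   = 0.754758

This means approximately 75.5% of outcomes fall in the interval [5, 11].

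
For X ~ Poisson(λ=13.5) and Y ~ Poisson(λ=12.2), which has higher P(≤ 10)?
Y has higher probability (P(Y ≤ 10) = 0.3266 > P(X ≤ 10) = 0.2112)

Compute P(≤ 10) for each distribution:

X ~ Poisson(λ=13.5):
P(X ≤ 10) = 0.2112

Y ~ Poisson(λ=12.2):
P(Y ≤ 10) = 0.3266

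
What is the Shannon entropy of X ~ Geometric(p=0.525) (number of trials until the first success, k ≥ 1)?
1.3179 nats

We have X ~ Geometric(p=0.525) (number of trials until the first success, k ≥ 1).

The Shannon entropy measures the uncertainty or information content of the distribution.

For a Geometric distribution with p=0.525 (number of trials until the first success, k ≥ 1):
H(X) = 1.3179 nats

(In bits, this would be 1.9013 bits.)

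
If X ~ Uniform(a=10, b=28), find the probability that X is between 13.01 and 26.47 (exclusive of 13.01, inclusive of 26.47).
0.747778

We have X ~ Uniform(a=10, b=28).

To find P(13.01 < X ≤ 26.47), we use:
P(13.01 < X ≤ 26.47) = P(X ≤ 26.47) - P(X ≤ 13.01)
                 = F(26.47) - F(13.01)
                 = 0.915000 - 0.167222
                 = 0.747778

So there's approximately a 74.8% chance that X falls in this range.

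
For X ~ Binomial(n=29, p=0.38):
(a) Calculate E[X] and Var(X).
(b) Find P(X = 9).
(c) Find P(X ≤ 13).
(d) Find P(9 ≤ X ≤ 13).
(a) E[X] = 11.0200, Var(X) = 6.8324
(b) P(X = 9) = 0.116557
(c) P(X ≤ 13) = 0.829024
(d) P(9 ≤ X ≤ 13) = 0.661200

We have X ~ Binomial(n=29, p=0.38).

(a) Moments:
E[X] = 11.0200
Var(X) = 6.8324
σ = √Var(X) = 2.6139

(b) Point probability using PMF:
P(X = 9) = 0.116557

(c) Cumulative probability using CDF:
P(X ≤ 13) = F(13) = 0.829024

(d) Range probability:
P(9 ≤ X ≤ 13) = P(X ≤ 13) - P(X ≤ 8)
                   = F(13) - F(8)
                   = 0.829024 - 0.167825
                   = 0.661200

This means approximately 66.1% of outcomes fall in the interval [9, 13].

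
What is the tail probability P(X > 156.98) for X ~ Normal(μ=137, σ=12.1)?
0.049345

We have X ~ Normal(μ=137, σ=12.1).

P(X > 156.98) = 1 - P(X ≤ 156.98)
                = 1 - F(156.98)
                = 1 - 0.950655
                = 0.049345

So there's approximately a 4.9% chance that X exceeds 156.98.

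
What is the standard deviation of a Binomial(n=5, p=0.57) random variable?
1.1070

We have X ~ Binomial(n=5, p=0.57).

For a Binomial distribution with n=5, p=0.57:
σ = √Var(X) = 1.1070

The standard deviation is the square root of the variance.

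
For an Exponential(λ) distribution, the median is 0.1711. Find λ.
λ = 4.0511

For X ~ Exponential(λ), the CDF is F(x) = 1 - e^(-λx).
The median m satisfies F(m) = 0.5:
1 - e^(-λm) = 0.5
e^(-λm) = 0.5
λm = ln(2)
m = ln(2) / λ

Given m = 0.1711:
λ = ln(2) / 0.1711 = 0.693147 / 0.1711 = 4.0511

Verification: ln(2) / 4.0511 = 0.1711 ✓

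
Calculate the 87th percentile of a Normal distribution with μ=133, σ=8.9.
143.0249

We have X ~ Normal(μ=133, σ=8.9).

We want to find x such that P(X ≤ x) = 0.87.

This is the 87th percentile, which means 87% of values fall below this point.

Using the inverse CDF (quantile function):
x = F⁻¹(0.87) = 143.0249

Verification: P(X ≤ 143.0249) = 0.87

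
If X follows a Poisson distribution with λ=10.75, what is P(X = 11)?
0.119034

We have X ~ Poisson(λ=10.75).

For a Poisson distribution, the PMF gives us the probability of each outcome.

Using the PMF formula:
P(X = 11) = 0.119034

Rounded to 4 decimal places: 0.1190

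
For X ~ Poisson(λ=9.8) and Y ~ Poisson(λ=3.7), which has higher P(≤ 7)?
Y has higher probability (P(Y ≤ 7) = 0.9648 > P(X ≤ 7) = 0.2388)

Compute P(≤ 7) for each distribution:

X ~ Poisson(λ=9.8):
P(X ≤ 7) = 0.2388

Y ~ Poisson(λ=3.7):
P(Y ≤ 7) = 0.9648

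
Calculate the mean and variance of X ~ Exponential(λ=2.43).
E[X] = 0.4115, Var(X) = 0.1694

We have X ~ Exponential(λ=2.43).

For an Exponential distribution with λ=2.43:

Expected value:
E[X] = 0.4115

Variance:
Var(X) = 0.1694

Standard deviation:
σ = √Var(X) = 0.4115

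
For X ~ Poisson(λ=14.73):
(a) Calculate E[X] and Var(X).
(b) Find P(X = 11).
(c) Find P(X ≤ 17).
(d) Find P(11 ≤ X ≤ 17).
(a) E[X] = 14.7300, Var(X) = 14.7300
(b) P(X = 11) = 0.071108
(c) P(X ≤ 17) = 0.771310
(d) P(11 ≤ X ≤ 17) = 0.639119

We have X ~ Poisson(λ=14.73).

(a) Moments:
E[X] = 14.7300
Var(X) = 14.7300
σ = √Var(X) = 3.8380

(b) Point probability using PMF:
P(X = 11) = 0.071108

(c) Cumulative probability using CDF:
P(X ≤ 17) = F(17) = 0.771310

(d) Range probability:
P(11 ≤ X ≤ 17) = P(X ≤ 17) - P(X ≤ 10)
                   = F(17) - F(10)
                   = 0.771310 - 0.132190
                   = 0.639119

This means approximately 63.9% of outcomes fall in the interval [11, 17].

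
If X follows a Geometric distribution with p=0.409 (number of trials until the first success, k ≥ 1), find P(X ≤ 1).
0.409000

We have X ~ Geometric(p=0.409) (number of trials until the first success, k ≥ 1).

The CDF gives us P(X ≤ k).

Using the CDF:
P(X ≤ 1) = 0.409000

This means there's approximately a 40.9% chance that X is at most 1.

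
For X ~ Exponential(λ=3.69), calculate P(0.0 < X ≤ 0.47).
0.823476

We have X ~ Exponential(λ=3.69).

To find P(0.0 < X ≤ 0.47), we use:
P(0.0 < X ≤ 0.47) = P(X ≤ 0.47) - P(X ≤ 0.0)
                 = F(0.47) - F(0.0)
                 = 0.823476 - 0.000000
                 = 0.823476

So there's approximately a 82.3% chance that X falls in this range.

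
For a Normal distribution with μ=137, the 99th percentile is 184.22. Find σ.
σ = 20.2979

For X ~ Normal(μ, σ), the p-th percentile satisfies x = μ + z_p × σ,
where z_p = Φ⁻¹(p) is the standard normal quantile.

Step 1: z_{0.99} = Φ⁻¹(0.99) = 2.3263

Step 2: Solve for σ:
184.22 = 137 + 2.3263 × σ
σ = (184.22 - 137) / 2.3263
σ = 47.22 / 2.3263
σ = 20.2979

Verification: μ + z × σ = 137 + 2.3263 × 20.2979 = 184.22 ✓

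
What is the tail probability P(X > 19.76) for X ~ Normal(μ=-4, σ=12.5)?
0.028664

We have X ~ Normal(μ=-4, σ=12.5).

P(X > 19.76) = 1 - P(X ≤ 19.76)
                = 1 - F(19.76)
                = 1 - 0.971336
                = 0.028664

So there's approximately a 2.9% chance that X exceeds 19.76.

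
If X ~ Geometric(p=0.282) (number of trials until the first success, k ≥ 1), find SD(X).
3.0048

We have X ~ Geometric(p=0.282) (number of trials until the first success, k ≥ 1).

For a Geometric distribution with p=0.282 (number of trials until the first success, k ≥ 1):
σ = √Var(X) = 3.0048

The standard deviation is the square root of the variance.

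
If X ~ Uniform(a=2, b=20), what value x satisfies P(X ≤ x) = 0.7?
14.6000

We have X ~ Uniform(a=2, b=20).

We want to find x such that P(X ≤ x) = 0.7.

This is the 70th percentile, which means 70% of values fall below this point.

Using the inverse CDF (quantile function):
x = F⁻¹(0.7) = 14.6000

Verification: P(X ≤ 14.6000) = 0.7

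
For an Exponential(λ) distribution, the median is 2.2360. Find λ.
λ = 0.3100

For X ~ Exponential(λ), the CDF is F(x) = 1 - e^(-λx).
The median m satisfies F(m) = 0.5:
1 - e^(-λm) = 0.5
e^(-λm) = 0.5
λm = ln(2)
m = ln(2) / λ

Given m = 2.2360:
λ = ln(2) / 2.2360 = 0.693147 / 2.2360 = 0.3100

Verification: ln(2) / 0.3100 = 2.2360 ✓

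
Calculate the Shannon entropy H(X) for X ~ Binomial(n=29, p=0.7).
2.3197 nats

We have X ~ Binomial(n=29, p=0.7).

The Shannon entropy measures the uncertainty or information content of the distribution.

For a Binomial distribution with n=29, p=0.7:
H(X) = 2.3197 nats

(In bits, this would be 3.3467 bits.)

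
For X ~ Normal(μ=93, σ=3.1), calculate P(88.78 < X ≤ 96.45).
0.780414

We have X ~ Normal(μ=93, σ=3.1).

To find P(88.78 < X ≤ 96.45), we use:
P(88.78 < X ≤ 96.45) = P(X ≤ 96.45) - P(X ≤ 88.78)
                 = F(96.45) - F(88.78)
                 = 0.867125 - 0.086711
                 = 0.780414

So there's approximately a 78.0% chance that X falls in this range.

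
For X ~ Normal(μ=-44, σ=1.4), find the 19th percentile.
-45.2291

We have X ~ Normal(μ=-44, σ=1.4).

We want to find x such that P(X ≤ x) = 0.19.

This is the 19th percentile, which means 19% of values fall below this point.

Using the inverse CDF (quantile function):
x = F⁻¹(0.19) = -45.2291

Verification: P(X ≤ -45.2291) = 0.19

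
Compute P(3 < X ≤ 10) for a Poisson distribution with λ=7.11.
0.817279

We have X ~ Poisson(λ=7.11).

To find P(3 < X ≤ 10), we use:
P(3 < X ≤ 10) = P(X ≤ 10) - P(X ≤ 3)
                 = F(10) - F(3)
                 = 0.893487 - 0.076208
                 = 0.817279

So there's approximately a 81.7% chance that X falls in this range.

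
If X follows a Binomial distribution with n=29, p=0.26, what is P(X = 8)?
0.160815

We have X ~ Binomial(n=29, p=0.26).

For a Binomial distribution, the PMF gives us the probability of each outcome.

Using the PMF formula:
P(X = 8) = 0.160815

Rounded to 4 decimal places: 0.1608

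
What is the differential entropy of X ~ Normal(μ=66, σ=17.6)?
4.2868 nats

We have X ~ Normal(μ=66, σ=17.6).

The differential entropy measures the uncertainty or information content of the distribution.

For a Normal distribution with μ=66, σ=17.6:
h(X) = 4.2868 nats

(In bits, this would be 6.1846 bits.)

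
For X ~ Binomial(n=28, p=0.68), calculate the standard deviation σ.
2.4684

We have X ~ Binomial(n=28, p=0.68).

For a Binomial distribution with n=28, p=0.68:
σ = √Var(X) = 2.4684

The standard deviation is the square root of the variance.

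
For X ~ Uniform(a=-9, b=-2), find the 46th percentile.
-5.7800

We have X ~ Uniform(a=-9, b=-2).

We want to find x such that P(X ≤ x) = 0.46.

This is the 46th percentile, which means 46% of values fall below this point.

Using the inverse CDF (quantile function):
x = F⁻¹(0.46) = -5.7800

Verification: P(X ≤ -5.7800) = 0.46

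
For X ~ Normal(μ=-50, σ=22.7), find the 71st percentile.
-37.4382

We have X ~ Normal(μ=-50, σ=22.7).

We want to find x such that P(X ≤ x) = 0.71.

This is the 71st percentile, which means 71% of values fall below this point.

Using the inverse CDF (quantile function):
x = F⁻¹(0.71) = -37.4382

Verification: P(X ≤ -37.4382) = 0.71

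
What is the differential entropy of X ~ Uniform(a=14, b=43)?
3.3673 nats

We have X ~ Uniform(a=14, b=43).

The differential entropy measures the uncertainty or information content of the distribution.

For a Uniform distribution with a=14, b=43:
h(X) = 3.3673 nats

(In bits, this would be 4.8580 bits.)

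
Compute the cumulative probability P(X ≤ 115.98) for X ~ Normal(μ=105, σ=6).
0.966375

We have X ~ Normal(μ=105, σ=6).

The CDF gives us P(X ≤ k).

Using the CDF:
P(X ≤ 115.98) = 0.966375

This means there's approximately a 96.6% chance that X is at most 115.98.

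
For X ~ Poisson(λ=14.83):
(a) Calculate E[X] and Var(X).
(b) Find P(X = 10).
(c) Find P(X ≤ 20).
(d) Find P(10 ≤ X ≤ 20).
(a) E[X] = 14.8300, Var(X) = 14.8300
(b) P(X = 10) = 0.051412
(c) P(X ≤ 20) = 0.923936
(d) P(10 ≤ X ≤ 20) = 0.848383

We have X ~ Poisson(λ=14.83).

(a) Moments:
E[X] = 14.8300
Var(X) = 14.8300
σ = √Var(X) = 3.8510

(b) Point probability using PMF:
P(X = 10) = 0.051412

(c) Cumulative probability using CDF:
P(X ≤ 20) = F(20) = 0.923936

(d) Range probability:
P(10 ≤ X ≤ 20) = P(X ≤ 20) - P(X ≤ 9)
                   = F(20) - F(9)
                   = 0.923936 - 0.075553
                   = 0.848383

This means approximately 84.8% of outcomes fall in the interval [10, 20].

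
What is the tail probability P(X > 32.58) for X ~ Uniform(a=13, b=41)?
0.300714

We have X ~ Uniform(a=13, b=41).

P(X > 32.58) = 1 - P(X ≤ 32.58)
                = 1 - F(32.58)
                = 1 - 0.699286
                = 0.300714

So there's approximately a 30.1% chance that X exceeds 32.58.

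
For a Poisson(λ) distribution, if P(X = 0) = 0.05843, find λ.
λ = 2.8399

For a Poisson(λ) distribution, the PMF at 0 is:
P(X = 0) = λ^0 e^(-λ) / 0! = e^(-λ)

Given P(X = 0) = 0.05843:
e^(-λ) = 0.05843
-λ = ln(0.05843)
λ = -ln(0.05843) = 2.8399

Verification: e^(-2.8399) = 0.05843 ✓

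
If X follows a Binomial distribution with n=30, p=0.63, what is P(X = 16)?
0.080706

We have X ~ Binomial(n=30, p=0.63).

For a Binomial distribution, the PMF gives us the probability of each outcome.

Using the PMF formula:
P(X = 16) = 0.080706

Rounded to 4 decimal places: 0.0807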